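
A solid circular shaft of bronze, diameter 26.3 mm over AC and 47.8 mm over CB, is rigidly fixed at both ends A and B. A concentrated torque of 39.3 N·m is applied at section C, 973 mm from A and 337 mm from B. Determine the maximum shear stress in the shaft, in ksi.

0.258 ksi

Compatibility: T_A·a/J_AC = T_B·b/J_CB with T_A + T_B = T₀.
J_AC = 4.70×10^-8 m⁴, J_CB = 5.13×10^-7 m⁴, so T_A = T₀·(J_AC/a)/((J_AC/a)+(J_CB/b)) = 1.209 N·m, T_B = 38.09 N·m.
τ in each portion: τ_AC = 3.38×10^5 Pa, τ_CB = 1.78×10^6 Pa; maximum is in CB.
τ_max = T_CB·r/J = 38.09·0.0239/5.13×10^-7 = 1.776×10^6 Pa.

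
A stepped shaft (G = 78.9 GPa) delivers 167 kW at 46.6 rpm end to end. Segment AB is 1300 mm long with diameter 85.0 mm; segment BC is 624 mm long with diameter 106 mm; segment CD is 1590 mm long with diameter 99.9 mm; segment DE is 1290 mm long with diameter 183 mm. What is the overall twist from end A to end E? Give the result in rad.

0.207 rad

ω = 2π·46.6/60 = 4.880 rad/s, so T = P/ω = 167×10³ / 4.880 = 34220 N·m.
J_AB = π(0.0850)⁴/32 = 5.12×10^-6 m⁴; J_BC = π(0.106)⁴/32 = 1.24×10^-5 m⁴; J_CD = π(0.0999)⁴/32 = 9.78×10^-6 m⁴; J_DE = π(0.183)⁴/32 = 1.10×10^-4 m⁴.
θ = (T/G)·Σ L_i/J_i = (34220/78.9×10⁹)·(1.30/5.12×10^-6 + 0.624/1.24×10^-5 + 1.59/9.78×10^-6 + 1.29/1.10×10^-4) = 0.2075 rad.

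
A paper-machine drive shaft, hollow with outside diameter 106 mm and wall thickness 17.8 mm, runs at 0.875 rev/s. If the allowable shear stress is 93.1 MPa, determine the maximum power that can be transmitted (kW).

J = π(d_o⁴ − d_i⁴)/32 = π(0.106⁴ − 0.0704⁴)/32 = 9.983×10^-6 m⁴.
T_max = τ_allow·J/r = 9.31×10^7 × 9.983×10^-6 / 0.0530 = 17540 N·m.
ω = 2π·0.875 = 5.498 rad/s, so P_max = T_max·ω = 9.641×10^4 W.

96.4 kW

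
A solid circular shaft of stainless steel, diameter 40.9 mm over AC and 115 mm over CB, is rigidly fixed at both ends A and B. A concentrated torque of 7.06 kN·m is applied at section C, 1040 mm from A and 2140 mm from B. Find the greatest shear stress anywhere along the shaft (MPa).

Compatibility: T_A·a/J_AC = T_B·b/J_CB with T_A + T_B = T₀.
J_AC = 2.75×10^-7 m⁴, J_CB = 1.72×10^-5 m⁴, so T_A = T₀·(J_AC/a)/((J_AC/a)+(J_CB/b)) = 225.0 N·m, T_B = 6835 N·m.
τ in each portion: τ_AC = 1.68×10^7 Pa, τ_CB = 2.29×10^7 Pa; maximum is in CB.
τ_max = T_CB·r/J = 6835·0.0575/1.72×10^-5 = 2.289×10^7 Pa.

22.9 MPa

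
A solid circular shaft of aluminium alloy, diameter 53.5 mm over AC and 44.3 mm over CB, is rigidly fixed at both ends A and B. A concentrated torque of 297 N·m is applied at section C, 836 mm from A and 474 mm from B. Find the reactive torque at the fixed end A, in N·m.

Compatibility: T_A·a/J_AC = T_B·b/J_CB with T_A + T_B = T₀.
J_AC = 8.04×10^-7 m⁴, J_CB = 3.78×10^-7 m⁴, so T_A = T₀·(J_AC/a)/((J_AC/a)+(J_CB/b)) = 162.4 N·m, T_B = 134.6 N·m.

162 N·m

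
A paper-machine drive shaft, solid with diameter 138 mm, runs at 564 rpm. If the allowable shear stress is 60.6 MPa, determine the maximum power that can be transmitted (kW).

J = πd⁴/32 = π(0.138)⁴/32 = 3.561×10^-5 m⁴.
T_max = τ_allow·J/r = 6.06×10^7 × 3.561×10^-5 / 0.0690 = 31270 N·m.
ω = 2π·564/60 = 59.06 rad/s, so P_max = T_max·ω = 1.847×10^6 W.

1850 kW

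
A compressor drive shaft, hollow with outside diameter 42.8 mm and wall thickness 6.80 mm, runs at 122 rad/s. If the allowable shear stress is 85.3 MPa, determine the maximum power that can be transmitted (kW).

J = π(d_o⁴ − d_i⁴)/32 = π(0.0428⁴ − 0.0292⁴)/32 = 2.581×10^-7 m⁴.
T_max = τ_allow·J/r = 8.53×10^7 × 2.581×10^-7 / 0.0214 = 1029 N·m.
ω = 122 rad/s, so P_max = T_max·ω = 1.255×10^5 W.

125 kW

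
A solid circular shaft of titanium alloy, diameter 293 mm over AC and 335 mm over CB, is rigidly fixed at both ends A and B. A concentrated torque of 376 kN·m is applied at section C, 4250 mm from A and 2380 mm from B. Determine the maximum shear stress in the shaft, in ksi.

5.56 ksi

Compatibility: T_A·a/J_AC = T_B·b/J_CB with T_A + T_B = T₀.
J_AC = 7.24×10^-4 m⁴, J_CB = 1.24×10^-3 m⁴, so T_A = T₀·(J_AC/a)/((J_AC/a)+(J_CB/b)) = 92800 N·m, T_B = 283200 N·m.
τ in each portion: τ_AC = 1.88×10^7 Pa, τ_CB = 3.84×10^7 Pa; maximum is in CB.
τ_max = T_CB·r/J = 283200·0.168/1.24×10^-3 = 3.836×10^7 Pa.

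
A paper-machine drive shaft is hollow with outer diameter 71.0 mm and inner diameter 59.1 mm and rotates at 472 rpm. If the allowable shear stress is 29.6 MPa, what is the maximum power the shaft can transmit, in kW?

J = π(d_o⁴ − d_i⁴)/32 = π(0.0710⁴ − 0.0591⁴)/32 = 1.297×10^-6 m⁴.
T_max = τ_allow·J/r = 2.96×10^7 × 1.297×10^-6 / 0.0355 = 1082 N·m.
ω = 2π·472/60 = 49.43 rad/s, so P_max = T_max·ω = 5.346×10^4 W.

53.5 kW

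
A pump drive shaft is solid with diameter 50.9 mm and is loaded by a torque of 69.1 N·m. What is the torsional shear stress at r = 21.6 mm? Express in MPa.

J = πd⁴/32 = π(0.0509)⁴/32 = 6.590×10^-7 m⁴.
Shear stress varies linearly with radius: τ = T·r/J = 69.10 × 0.0216 / 6.590×10^-7 = 2.265×10^6 Pa.

2.26 MPa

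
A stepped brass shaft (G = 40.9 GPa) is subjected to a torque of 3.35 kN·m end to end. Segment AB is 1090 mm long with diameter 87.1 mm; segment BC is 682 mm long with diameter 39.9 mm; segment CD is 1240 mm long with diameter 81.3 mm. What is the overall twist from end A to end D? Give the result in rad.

J_AB = π(0.0871)⁴/32 = 5.65×10^-6 m⁴; J_BC = π(0.0399)⁴/32 = 2.49×10^-7 m⁴; J_CD = π(0.0813)⁴/32 = 4.29×10^-6 m⁴.
θ = (T/G)·Σ L_i/J_i = (3350/40.9×10⁹)·(1.09/5.65×10^-6 + 0.682/2.49×10^-7 + 1.24/4.29×10^-6) = 0.2640 rad.

0.264 rad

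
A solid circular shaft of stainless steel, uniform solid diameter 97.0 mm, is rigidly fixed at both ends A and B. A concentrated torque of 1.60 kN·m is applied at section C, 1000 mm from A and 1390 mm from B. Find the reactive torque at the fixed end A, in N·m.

With uniform GJ and both ends fixed, compatibility θ_AC = θ_CB gives T_A·a = T_B·b, together with T_A + T_B = T₀.
T_A = T₀·b/(a+b) = 1600·1390/2390 = 930.5 N·m; T_B = 669.5 N·m.

931 N·m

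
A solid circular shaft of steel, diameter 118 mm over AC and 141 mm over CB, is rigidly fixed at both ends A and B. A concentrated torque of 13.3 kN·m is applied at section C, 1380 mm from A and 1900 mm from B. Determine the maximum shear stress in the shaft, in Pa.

1.66e7 Pa

Compatibility: T_A·a/J_AC = T_B·b/J_CB with T_A + T_B = T₀.
J_AC = 1.90×10^-5 m⁴, J_CB = 3.88×10^-5 m⁴, so T_A = T₀·(J_AC/a)/((J_AC/a)+(J_CB/b)) = 5361 N·m, T_B = 7939 N·m.
τ in each portion: τ_AC = 1.66×10^7 Pa, τ_CB = 1.44×10^7 Pa; maximum is in AC.
τ_max = T_AC·r/J = 5361·0.0590/1.90×10^-5 = 1.662×10^7 Pa.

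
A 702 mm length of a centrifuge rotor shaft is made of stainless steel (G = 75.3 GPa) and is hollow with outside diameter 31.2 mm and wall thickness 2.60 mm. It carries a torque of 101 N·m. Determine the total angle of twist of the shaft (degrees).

1.12°

J = π(d_o⁴ − d_i⁴)/32 = π(0.0312⁴ − 0.0260⁴)/32 = 4.817×10^-8 m⁴.
θ = T·L/(G·J) = 101.0 × 0.702 / (75.3×10⁹ × 4.817×10^-8) = 0.01955 rad.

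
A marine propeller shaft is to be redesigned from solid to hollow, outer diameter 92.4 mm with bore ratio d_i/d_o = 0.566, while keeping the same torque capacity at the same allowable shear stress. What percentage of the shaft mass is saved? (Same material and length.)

Equal τ_max and T ⇒ the solid shaft needs d_s³ = d_o³(1−k⁴), so d_s = 92.4·(1−0.566⁴)^(1/3) = 89.12 mm.
Area ratio A_h/A_s = d_o²(1−k²)/d_s² = (1−k²)/(1−k⁴)^(2/3) = 0.7305.
Mass saving = 1 − 0.7305 = 26.9 %.

26.9 %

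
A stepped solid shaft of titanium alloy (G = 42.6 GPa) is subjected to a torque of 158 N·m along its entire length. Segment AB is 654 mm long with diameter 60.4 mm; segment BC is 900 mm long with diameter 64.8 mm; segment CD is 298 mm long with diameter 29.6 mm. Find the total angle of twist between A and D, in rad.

J_AB = π(0.0604)⁴/32 = 1.31×10^-6 m⁴; J_BC = π(0.0648)⁴/32 = 1.73×10^-6 m⁴; J_CD = π(0.0296)⁴/32 = 7.54×10^-8 m⁴.
θ = (T/G)·Σ L_i/J_i = (158.0/42.6×10⁹)·(0.654/1.31×10^-6 + 0.900/1.73×10^-6 + 0.298/7.54×10^-8) = 0.01845 rad.

0.0185 rad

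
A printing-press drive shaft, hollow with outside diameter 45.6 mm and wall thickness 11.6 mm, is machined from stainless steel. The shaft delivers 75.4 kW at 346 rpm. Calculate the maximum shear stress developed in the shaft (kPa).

119000 kPa

ω = 2π·346/60 = 36.23 rad/s, so T = P/ω = 75.4×10³ / 36.23 = 2081 N·m.
J = π(d_o⁴ − d_i⁴)/32 = π(0.0456⁴ − 0.0224⁴)/32 = 3.998×10^-7 m⁴.
τ_max = T·r/J = 2081 × 0.0228 / 3.998×10^-7 = 1.187×10^8 Pa.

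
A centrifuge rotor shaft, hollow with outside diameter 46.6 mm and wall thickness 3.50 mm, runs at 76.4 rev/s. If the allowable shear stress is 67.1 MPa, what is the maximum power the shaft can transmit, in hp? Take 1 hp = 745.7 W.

411 hp

J = π(d_o⁴ − d_i⁴)/32 = π(0.0466⁴ − 0.0396⁴)/32 = 2.215×10^-7 m⁴.
T_max = τ_allow·J/r = 6.71×10^7 × 2.215×10^-7 / 0.0233 = 638.0 N·m.
ω = 2π·76.4 = 480.0 rad/s, so P_max = T_max·ω = 3.063×10^5 W.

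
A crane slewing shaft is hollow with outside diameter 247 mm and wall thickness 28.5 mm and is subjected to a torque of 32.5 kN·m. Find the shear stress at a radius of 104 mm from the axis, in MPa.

14.2 MPa

J = π(d_o⁴ − d_i⁴)/32 = π(0.247⁴ − 0.190⁴)/32 = 2.375×10^-4 m⁴.
Shear stress varies linearly with radius: τ = T·r/J = 32500 × 0.104 / 2.375×10^-4 = 1.423×10^7 Pa.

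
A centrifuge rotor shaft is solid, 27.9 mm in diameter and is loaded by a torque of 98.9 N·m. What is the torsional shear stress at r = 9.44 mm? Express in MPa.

15.7 MPa

J = πd⁴/32 = π(0.0279)⁴/32 = 5.949×10^-8 m⁴.
Shear stress varies linearly with radius: τ = T·r/J = 98.90 × 0.00944 / 5.949×10^-8 = 1.569×10^7 Pa.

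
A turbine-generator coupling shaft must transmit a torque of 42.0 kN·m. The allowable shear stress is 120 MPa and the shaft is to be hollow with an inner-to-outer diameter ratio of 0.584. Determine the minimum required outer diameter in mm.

For a hollow shaft with d_i/d_o = 0.584: τ_max = 16T/(π d_o³ (1−k⁴)), so d_o = [16T/(π τ_allow (1−k⁴))]^(1/3) = [16·42000/(π·1.20×10^8·0.8837)]^(1/3) = 0.1264 m.

126 mm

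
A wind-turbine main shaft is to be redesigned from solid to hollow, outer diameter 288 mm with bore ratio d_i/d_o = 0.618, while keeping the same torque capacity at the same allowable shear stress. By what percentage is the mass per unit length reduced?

Equal τ_max and T ⇒ the solid shaft needs d_s³ = d_o³(1−k⁴), so d_s = 288·(1−0.618⁴)^(1/3) = 273.3 mm.
Area ratio A_h/A_s = d_o²(1−k²)/d_s² = (1−k²)/(1−k⁴)^(2/3) = 0.6866.
Mass saving = 1 − 0.6866 = 31.3 %.

31.3 %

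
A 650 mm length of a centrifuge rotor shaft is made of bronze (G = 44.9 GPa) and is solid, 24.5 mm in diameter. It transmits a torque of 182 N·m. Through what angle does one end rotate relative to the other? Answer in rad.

0.0745 rad

J = πd⁴/32 = π(0.0245)⁴/32 = 3.537×10^-8 m⁴.
θ = T·L/(G·J) = 182.0 × 0.650 / (44.9×10⁹ × 3.537×10^-8) = 0.07449 rad.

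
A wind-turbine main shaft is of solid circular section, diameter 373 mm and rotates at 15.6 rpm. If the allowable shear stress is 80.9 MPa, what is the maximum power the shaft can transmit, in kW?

J = πd⁴/32 = π(0.373)⁴/32 = 1.900×10^-3 m⁴.
T_max = τ_allow·J/r = 8.09×10^7 × 1.900×10^-3 / 0.186 = 824300 N·m.
ω = 2π·15.6/60 = 1.634 rad/s, so P_max = T_max·ω = 1.347×10^6 W.

1350 kW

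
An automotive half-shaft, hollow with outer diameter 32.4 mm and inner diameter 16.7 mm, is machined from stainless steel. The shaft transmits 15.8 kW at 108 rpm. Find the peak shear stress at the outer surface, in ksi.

32.6 ksi

ω = 2π·108/60 = 11.31 rad/s, so T = P/ω = 15.8×10³ / 11.31 = 1397 N·m.
J = π(d_o⁴ − d_i⁴)/32 = π(0.0324⁴ − 0.0167⁴)/32 = 1.006×10^-7 m⁴.
τ_max = T·r/J = 1397 × 0.0162 / 1.006×10^-7 = 2.251×10^8 Pa.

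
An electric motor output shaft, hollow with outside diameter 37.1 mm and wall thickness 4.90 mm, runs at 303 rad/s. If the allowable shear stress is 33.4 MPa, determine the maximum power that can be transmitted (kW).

71.7 kW

J = π(d_o⁴ − d_i⁴)/32 = π(0.0371⁴ − 0.0273⁴)/32 = 1.315×10^-7 m⁴.
T_max = τ_allow·J/r = 3.34×10^7 × 1.315×10^-7 / 0.0186 = 236.7 N·m.
ω = 303 rad/s, so P_max = T_max·ω = 7.172×10^4 W.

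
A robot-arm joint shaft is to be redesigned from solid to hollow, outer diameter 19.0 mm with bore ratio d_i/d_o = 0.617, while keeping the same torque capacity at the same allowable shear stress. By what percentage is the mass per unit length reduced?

31.3 %

Equal τ_max and T ⇒ the solid shaft needs d_s³ = d_o³(1−k⁴), so d_s = 19.0·(1−0.617⁴)^(1/3) = 18.03 mm.
Area ratio A_h/A_s = d_o²(1−k²)/d_s² = (1−k²)/(1−k⁴)^(2/3) = 0.6874.
Mass saving = 1 − 0.6874 = 31.3 %.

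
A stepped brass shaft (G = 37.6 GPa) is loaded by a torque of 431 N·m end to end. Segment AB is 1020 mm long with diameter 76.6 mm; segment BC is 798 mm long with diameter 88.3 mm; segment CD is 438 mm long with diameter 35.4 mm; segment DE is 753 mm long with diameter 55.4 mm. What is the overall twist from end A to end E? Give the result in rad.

J_AB = π(0.0766)⁴/32 = 3.38×10^-6 m⁴; J_BC = π(0.0883)⁴/32 = 5.97×10^-6 m⁴; J_CD = π(0.0354)⁴/32 = 1.54×10^-7 m⁴; J_DE = π(0.0554)⁴/32 = 9.25×10^-7 m⁴.
θ = (T/G)·Σ L_i/J_i = (431.0/37.6×10⁹)·(1.02/3.38×10^-6 + 0.798/5.97×10^-6 + 0.438/1.54×10^-7 + 0.753/9.25×10^-7) = 0.04689 rad.

0.0469 rad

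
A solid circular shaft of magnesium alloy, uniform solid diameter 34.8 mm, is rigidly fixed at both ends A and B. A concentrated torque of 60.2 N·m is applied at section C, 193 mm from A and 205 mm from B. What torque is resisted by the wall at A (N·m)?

31.0 N·m

With uniform GJ and both ends fixed, compatibility θ_AC = θ_CB gives T_A·a = T_B·b, together with T_A + T_B = T₀.
T_A = T₀·b/(a+b) = 60.20·205/398.0 = 31.01 N·m; T_B = 29.19 N·m.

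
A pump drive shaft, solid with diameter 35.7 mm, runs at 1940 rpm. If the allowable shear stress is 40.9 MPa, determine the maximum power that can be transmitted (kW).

74.2 kW

J = πd⁴/32 = π(0.0357)⁴/32 = 1.595×10^-7 m⁴.
T_max = τ_allow·J/r = 4.09×10^7 × 1.595×10^-7 / 0.0179 = 365.4 N·m.
ω = 2π·1940/60 = 203.2 rad/s, so P_max = T_max·ω = 7.423×10^4 W.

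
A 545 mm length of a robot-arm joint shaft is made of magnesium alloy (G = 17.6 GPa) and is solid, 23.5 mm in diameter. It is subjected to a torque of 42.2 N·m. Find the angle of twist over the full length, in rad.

J = πd⁴/32 = π(0.0235)⁴/32 = 2.994×10^-8 m⁴.
θ = T·L/(G·J) = 42.20 × 0.545 / (17.6×10⁹ × 2.994×10^-8) = 0.04364 rad.

0.0436 rad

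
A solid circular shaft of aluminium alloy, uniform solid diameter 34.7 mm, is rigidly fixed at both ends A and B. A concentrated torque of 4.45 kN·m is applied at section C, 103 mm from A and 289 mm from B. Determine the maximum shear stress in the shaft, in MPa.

With uniform GJ and both ends fixed, compatibility θ_AC = θ_CB gives T_A·a = T_B·b, together with T_A + T_B = T₀.
T_A = T₀·b/(a+b) = 4450·289/392.0 = 3281 N·m; T_B = 1169 N·m.
τ in each portion: τ_AC = 4.00×10^8 Pa, τ_CB = 1.43×10^8 Pa; maximum is in AC.
τ_max = T_AC·r/J = 3281·0.0174/1.42×10^-7 = 3.999×10^8 Pa.

400 MPa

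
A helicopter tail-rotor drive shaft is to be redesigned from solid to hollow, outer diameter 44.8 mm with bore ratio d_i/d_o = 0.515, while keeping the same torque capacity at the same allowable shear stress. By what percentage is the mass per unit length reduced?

Equal τ_max and T ⇒ the solid shaft needs d_s³ = d_o³(1−k⁴), so d_s = 44.8·(1−0.515⁴)^(1/3) = 43.72 mm.
Area ratio A_h/A_s = d_o²(1−k²)/d_s² = (1−k²)/(1−k⁴)^(2/3) = 0.7714.
Mass saving = 1 − 0.7714 = 22.9 %.

22.9 %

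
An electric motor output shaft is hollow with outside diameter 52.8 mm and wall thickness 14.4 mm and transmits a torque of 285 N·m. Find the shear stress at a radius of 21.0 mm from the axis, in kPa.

J = π(d_o⁴ − d_i⁴)/32 = π(0.0528⁴ − 0.0240⁴)/32 = 7.304×10^-7 m⁴.
Shear stress varies linearly with radius: τ = T·r/J = 285.0 × 0.0210 / 7.304×10^-7 = 8.194×10^6 Pa.

8190 kPa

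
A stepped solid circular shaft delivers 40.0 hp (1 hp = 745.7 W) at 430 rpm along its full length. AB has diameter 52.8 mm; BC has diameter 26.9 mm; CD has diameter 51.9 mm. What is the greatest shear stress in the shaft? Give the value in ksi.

ω = 2π·430/60 = 45.03 rad/s, so T = P/ω = 40.0×745.7 / 45.03 = 662.4 N·m.
Under the same torque, τ_max = 16T/(πd³) is largest where d is smallest — segment BC (d = 26.9 mm).
τ_max = 16·662.4/(π·(0.0269)³) = 1.733×10^8 Pa.

25.1 ksi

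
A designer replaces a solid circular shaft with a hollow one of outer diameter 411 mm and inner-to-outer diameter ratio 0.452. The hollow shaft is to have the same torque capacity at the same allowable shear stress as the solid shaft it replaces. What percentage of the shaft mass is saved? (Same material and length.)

18.1 %

Equal τ_max and T ⇒ the solid shaft needs d_s³ = d_o³(1−k⁴), so d_s = 411·(1−0.452⁴)^(1/3) = 405.2 mm.
Area ratio A_h/A_s = d_o²(1−k²)/d_s² = (1−k²)/(1−k⁴)^(2/3) = 0.8186.
Mass saving = 1 − 0.8186 = 18.1 %.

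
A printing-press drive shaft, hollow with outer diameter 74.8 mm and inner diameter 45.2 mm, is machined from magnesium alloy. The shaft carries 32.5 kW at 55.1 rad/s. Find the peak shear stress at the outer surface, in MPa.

8.28 MPa

ω = 55.1 rad/s, so T = P/ω = 32.5×10³ / 55.10 = 589.8 N·m.
J = π(d_o⁴ − d_i⁴)/32 = π(0.0748⁴ − 0.0452⁴)/32 = 2.664×10^-6 m⁴.
τ_max = T·r/J = 589.8 × 0.0374 / 2.664×10^-6 = 8.282×10^6 Pa.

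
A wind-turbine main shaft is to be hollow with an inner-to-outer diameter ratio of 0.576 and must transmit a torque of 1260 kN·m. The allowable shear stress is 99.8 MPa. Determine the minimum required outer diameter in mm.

417 mm

For a hollow shaft with d_i/d_o = 0.576: τ_max = 16T/(π d_o³ (1−k⁴)), so d_o = [16T/(π τ_allow (1−k⁴))]^(1/3) = [16·1.260e6/(π·9.98×10^7·0.8899)]^(1/3) = 0.4165 m.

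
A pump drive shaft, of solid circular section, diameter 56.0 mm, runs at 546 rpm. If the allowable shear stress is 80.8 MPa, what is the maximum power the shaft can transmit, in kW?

J = πd⁴/32 = π(0.0560)⁴/32 = 9.655×10^-7 m⁴.
T_max = τ_allow·J/r = 8.08×10^7 × 9.655×10^-7 / 0.0280 = 2786 N·m.
ω = 2π·546/60 = 57.18 rad/s, so P_max = T_max·ω = 1.593×10^5 W.

159 kW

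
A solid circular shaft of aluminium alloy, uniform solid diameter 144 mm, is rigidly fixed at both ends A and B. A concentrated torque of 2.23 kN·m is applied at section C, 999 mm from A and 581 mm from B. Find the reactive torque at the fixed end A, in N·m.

With uniform GJ and both ends fixed, compatibility θ_AC = θ_CB gives T_A·a = T_B·b, together with T_A + T_B = T₀.
T_A = T₀·b/(a+b) = 2230·581/1580 = 820.0 N·m; T_B = 1410 N·m.

820 N·m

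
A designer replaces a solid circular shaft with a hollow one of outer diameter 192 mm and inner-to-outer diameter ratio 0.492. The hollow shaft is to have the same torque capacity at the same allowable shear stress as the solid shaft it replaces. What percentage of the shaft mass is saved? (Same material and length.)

21.1 %

Equal τ_max and T ⇒ the solid shaft needs d_s³ = d_o³(1−k⁴), so d_s = 192·(1−0.492⁴)^(1/3) = 188.2 mm.
Area ratio A_h/A_s = d_o²(1−k²)/d_s² = (1−k²)/(1−k⁴)^(2/3) = 0.7891.
Mass saving = 1 − 0.7891 = 21.1 %.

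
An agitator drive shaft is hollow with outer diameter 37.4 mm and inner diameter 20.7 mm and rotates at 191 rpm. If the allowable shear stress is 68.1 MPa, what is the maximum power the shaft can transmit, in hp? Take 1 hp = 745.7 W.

17.0 hp

J = π(d_o⁴ − d_i⁴)/32 = π(0.0374⁴ − 0.0207⁴)/32 = 1.741×10^-7 m⁴.
T_max = τ_allow·J/r = 6.81×10^7 × 1.741×10^-7 / 0.0187 = 633.9 N·m.
ω = 2π·191/60 = 20.00 rad/s, so P_max = T_max·ω = 1.268×10^4 W.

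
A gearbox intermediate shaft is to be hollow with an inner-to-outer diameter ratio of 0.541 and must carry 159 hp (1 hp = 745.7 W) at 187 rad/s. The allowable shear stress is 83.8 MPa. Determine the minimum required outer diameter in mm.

34.8 mm

ω = 187 rad/s, so T = P/ω = 159×745.7 / 187.0 = 634.0 N·m.
For a hollow shaft with d_i/d_o = 0.541: τ_max = 16T/(π d_o³ (1−k⁴)), so d_o = [16T/(π τ_allow (1−k⁴))]^(1/3) = [16·634.0/(π·8.38×10^7·0.9143)]^(1/3) = 0.03480 m.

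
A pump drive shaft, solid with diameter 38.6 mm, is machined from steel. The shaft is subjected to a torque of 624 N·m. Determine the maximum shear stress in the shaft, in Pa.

5.53e7 Pa

J = πd⁴/32 = π(0.0386)⁴/32 = 2.179×10^-7 m⁴.
τ_max = T·r/J = 624.0 × 0.0193 / 2.179×10^-7 = 5.526×10^7 Pa.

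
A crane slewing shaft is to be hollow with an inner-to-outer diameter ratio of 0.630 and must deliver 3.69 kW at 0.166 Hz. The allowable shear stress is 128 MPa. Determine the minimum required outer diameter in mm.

ω = 2π·0.166 = 1.043 rad/s, so T = P/ω = 3.69×10³ / 1.043 = 3538 N·m.
For a hollow shaft with d_i/d_o = 0.630: τ_max = 16T/(π d_o³ (1−k⁴)), so d_o = [16T/(π τ_allow (1−k⁴))]^(1/3) = [16·3538/(π·1.28×10^8·0.8425)]^(1/3) = 0.05508 m.

55.1 mm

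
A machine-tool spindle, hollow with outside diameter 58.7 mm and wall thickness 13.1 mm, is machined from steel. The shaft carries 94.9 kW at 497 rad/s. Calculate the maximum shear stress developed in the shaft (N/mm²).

ω = 497 rad/s, so T = P/ω = 94.9×10³ / 497.0 = 190.9 N·m.
J = π(d_o⁴ − d_i⁴)/32 = π(0.0587⁴ − 0.0325⁴)/32 = 1.056×10^-6 m⁴.
τ_max = T·r/J = 190.9 × 0.0294 / 1.056×10^-6 = 5.307×10^6 Pa.

5.31 N/mm²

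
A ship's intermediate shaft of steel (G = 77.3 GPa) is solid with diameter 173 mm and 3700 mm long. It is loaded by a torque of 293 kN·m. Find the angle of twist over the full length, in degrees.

J = πd⁴/32 = π(0.173)⁴/32 = 8.794×10^-5 m⁴.
θ = T·L/(G·J) = 293000 × 3.70 / (77.3×10⁹ × 8.794×10^-5) = 0.1595 rad.

9.14°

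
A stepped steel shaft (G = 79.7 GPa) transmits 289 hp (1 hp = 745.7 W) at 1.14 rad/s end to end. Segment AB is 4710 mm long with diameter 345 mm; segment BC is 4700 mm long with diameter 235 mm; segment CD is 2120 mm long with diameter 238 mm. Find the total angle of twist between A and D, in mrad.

61.2 mrad

ω = 1.14 rad/s, so T = P/ω = 289×745.7 / 1.140 = 189000 N·m.
J_AB = π(0.345)⁴/32 = 1.39×10^-3 m⁴; J_BC = π(0.235)⁴/32 = 2.99×10^-4 m⁴; J_CD = π(0.238)⁴/32 = 3.15×10^-4 m⁴.
θ = (T/G)·Σ L_i/J_i = (189000/79.7×10⁹)·(4.71/1.39×10^-3 + 4.70/2.99×10^-4 + 2.12/3.15×10^-4) = 0.06123 rad.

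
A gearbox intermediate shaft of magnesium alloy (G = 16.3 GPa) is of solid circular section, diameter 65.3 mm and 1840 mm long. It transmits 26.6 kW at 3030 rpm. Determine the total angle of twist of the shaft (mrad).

ω = 2π·3030/60 = 317.3 rad/s, so T = P/ω = 26.6×10³ / 317.3 = 83.83 N·m.
J = πd⁴/32 = π(0.0653)⁴/32 = 1.785×10^-6 m⁴.
θ = T·L/(G·J) = 83.83 × 1.84 / (16.3×10⁹ × 1.785×10^-6) = 5.301×10^-3 rad.

5.30 mrad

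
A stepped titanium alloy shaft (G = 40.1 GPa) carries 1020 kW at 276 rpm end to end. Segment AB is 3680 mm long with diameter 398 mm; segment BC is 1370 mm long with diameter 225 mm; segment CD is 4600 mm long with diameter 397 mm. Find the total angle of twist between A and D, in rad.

ω = 2π·276/60 = 28.90 rad/s, so T = P/ω = 1020×10³ / 28.90 = 35290 N·m.
J_AB = π(0.398)⁴/32 = 2.46×10^-3 m⁴; J_BC = π(0.225)⁴/32 = 2.52×10^-4 m⁴; J_CD = π(0.397)⁴/32 = 2.44×10^-3 m⁴.
θ = (T/G)·Σ L_i/J_i = (35290/40.1×10⁹)·(3.68/2.46×10^-3 + 1.37/2.52×10^-4 + 4.60/2.44×10^-3) = 7.767×10^-3 rad.

0.00777 rad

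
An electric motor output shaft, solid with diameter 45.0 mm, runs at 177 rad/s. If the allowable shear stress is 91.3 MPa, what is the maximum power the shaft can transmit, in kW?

J = πd⁴/32 = π(0.0450)⁴/32 = 4.026×10^-7 m⁴.
T_max = τ_allow·J/r = 9.13×10^7 × 4.026×10^-7 / 0.0225 = 1634 N·m.
ω = 177 rad/s, so P_max = T_max·ω = 2.891×10^5 W.

289 kW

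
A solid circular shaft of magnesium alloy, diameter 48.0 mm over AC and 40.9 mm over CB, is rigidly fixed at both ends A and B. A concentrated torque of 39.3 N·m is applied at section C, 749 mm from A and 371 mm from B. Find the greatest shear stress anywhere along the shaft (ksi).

Compatibility: T_A·a/J_AC = T_B·b/J_CB with T_A + T_B = T₀.
J_AC = 5.21×10^-7 m⁴, J_CB = 2.75×10^-7 m⁴, so T_A = T₀·(J_AC/a)/((J_AC/a)+(J_CB/b)) = 19.04 N·m, T_B = 20.26 N·m.
τ in each portion: τ_AC = 8.77×10^5 Pa, τ_CB = 1.51×10^6 Pa; maximum is in CB.
τ_max = T_CB·r/J = 20.26·0.0204/2.75×10^-7 = 1.508×10^6 Pa.

0.219 ksi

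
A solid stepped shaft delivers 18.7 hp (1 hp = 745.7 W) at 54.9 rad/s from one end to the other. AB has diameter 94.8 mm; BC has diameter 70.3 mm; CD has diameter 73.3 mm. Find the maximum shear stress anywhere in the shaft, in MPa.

3.72 MPa

ω = 54.9 rad/s, so T = P/ω = 18.7×745.7 / 54.90 = 254.0 N·m.
Under the same torque, τ_max = 16T/(πd³) is largest where d is smallest — segment BC (d = 70.3 mm).
τ_max = 16·254.0/(π·(0.0703)³) = 3.723×10^6 Pa.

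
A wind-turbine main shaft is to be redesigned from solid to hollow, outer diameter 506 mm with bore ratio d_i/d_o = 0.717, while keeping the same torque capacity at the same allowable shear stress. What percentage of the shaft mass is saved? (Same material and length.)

40.4 %

Equal τ_max and T ⇒ the solid shaft needs d_s³ = d_o³(1−k⁴), so d_s = 506·(1−0.717⁴)^(1/3) = 456.8 mm.
Area ratio A_h/A_s = d_o²(1−k²)/d_s² = (1−k²)/(1−k⁴)^(2/3) = 0.5962.
Mass saving = 1 − 0.5962 = 40.4 %.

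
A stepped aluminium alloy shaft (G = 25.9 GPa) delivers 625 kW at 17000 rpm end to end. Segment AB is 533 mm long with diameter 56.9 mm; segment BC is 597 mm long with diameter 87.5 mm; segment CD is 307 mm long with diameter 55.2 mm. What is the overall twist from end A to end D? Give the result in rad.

0.0130 rad

ω = 2π·17000/60 = 1780 rad/s, so T = P/ω = 625×10³ / 1780 = 351.1 N·m.
J_AB = π(0.0569)⁴/32 = 1.03×10^-6 m⁴; J_BC = π(0.0875)⁴/32 = 5.75×10^-6 m⁴; J_CD = π(0.0552)⁴/32 = 9.11×10^-7 m⁴.
θ = (T/G)·Σ L_i/J_i = (351.1/25.9×10⁹)·(0.533/1.03×10^-6 + 0.597/5.75×10^-6 + 0.307/9.11×10^-7) = 0.01299 rad.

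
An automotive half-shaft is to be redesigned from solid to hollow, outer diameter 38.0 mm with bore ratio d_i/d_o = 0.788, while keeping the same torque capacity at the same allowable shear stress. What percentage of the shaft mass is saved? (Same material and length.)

47.6 %

Equal τ_max and T ⇒ the solid shaft needs d_s³ = d_o³(1−k⁴), so d_s = 38.0·(1−0.788⁴)^(1/3) = 32.31 mm.
Area ratio A_h/A_s = d_o²(1−k²)/d_s² = (1−k²)/(1−k⁴)^(2/3) = 0.5245.
Mass saving = 1 − 0.5245 = 47.6 %.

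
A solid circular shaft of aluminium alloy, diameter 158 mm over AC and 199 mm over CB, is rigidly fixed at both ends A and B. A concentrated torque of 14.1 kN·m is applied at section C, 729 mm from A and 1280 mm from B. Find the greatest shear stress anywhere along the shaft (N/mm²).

7.48 N/mm²

Compatibility: T_A·a/J_AC = T_B·b/J_CB with T_A + T_B = T₀.
J_AC = 6.12×10^-5 m⁴, J_CB = 1.54×10^-4 m⁴, so T_A = T₀·(J_AC/a)/((J_AC/a)+(J_CB/b)) = 5795 N·m, T_B = 8305 N·m.
τ in each portion: τ_AC = 7.48×10^6 Pa, τ_CB = 5.37×10^6 Pa; maximum is in AC.
τ_max = T_AC·r/J = 5795·0.0790/6.12×10^-5 = 7.482×10^6 Pa.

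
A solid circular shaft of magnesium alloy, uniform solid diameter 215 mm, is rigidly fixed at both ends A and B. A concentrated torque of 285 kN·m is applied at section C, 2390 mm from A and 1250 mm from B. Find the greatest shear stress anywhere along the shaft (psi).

With uniform GJ and both ends fixed, compatibility θ_AC = θ_CB gives T_A·a = T_B·b, together with T_A + T_B = T₀.
T_A = T₀·b/(a+b) = 285000·1250/3640 = 97870 N·m; T_B = 187100 N·m.
τ in each portion: τ_AC = 5.02×10^7 Pa, τ_CB = 9.59×10^7 Pa; maximum is in CB.
τ_max = T_CB·r/J = 187100·0.107/2.10×10^-4 = 9.590×10^7 Pa.

13900 psi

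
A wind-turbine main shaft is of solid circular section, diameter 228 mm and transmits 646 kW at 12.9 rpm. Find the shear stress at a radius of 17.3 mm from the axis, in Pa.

ω = 2π·12.9/60 = 1.351 rad/s, so T = P/ω = 646×10³ / 1.351 = 478200 N·m.
J = πd⁴/32 = π(0.228)⁴/32 = 2.653×10^-4 m⁴.
Shear stress varies linearly with radius: τ = T·r/J = 478200 × 0.0173 / 2.653×10^-4 = 3.118×10^7 Pa.

3.12e7 Pa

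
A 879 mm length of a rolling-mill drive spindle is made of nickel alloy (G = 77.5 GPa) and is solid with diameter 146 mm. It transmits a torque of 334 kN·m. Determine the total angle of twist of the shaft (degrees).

4.87°

J = πd⁴/32 = π(0.146)⁴/32 = 4.461×10^-5 m⁴.
θ = T·L/(G·J) = 334000 × 0.879 / (77.5×10⁹ × 4.461×10^-5) = 0.08492 rad.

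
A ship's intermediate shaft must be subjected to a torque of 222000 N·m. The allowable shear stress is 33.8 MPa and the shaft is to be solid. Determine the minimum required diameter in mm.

For a solid shaft τ_max = 16T/(πd³), so d = (16T/(π τ_allow))^(1/3) = (16·222000/(π·3.38×10^7))^(1/3) = 0.3222 m.

322 mm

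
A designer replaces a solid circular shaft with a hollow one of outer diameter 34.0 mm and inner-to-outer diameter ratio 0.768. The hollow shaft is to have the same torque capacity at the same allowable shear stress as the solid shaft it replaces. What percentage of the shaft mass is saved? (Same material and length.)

Equal τ_max and T ⇒ the solid shaft needs d_s³ = d_o³(1−k⁴), so d_s = 34.0·(1−0.768⁴)^(1/3) = 29.48 mm.
Area ratio A_h/A_s = d_o²(1−k²)/d_s² = (1−k²)/(1−k⁴)^(2/3) = 0.5455.
Mass saving = 1 − 0.5455 = 45.5 %.

45.5 %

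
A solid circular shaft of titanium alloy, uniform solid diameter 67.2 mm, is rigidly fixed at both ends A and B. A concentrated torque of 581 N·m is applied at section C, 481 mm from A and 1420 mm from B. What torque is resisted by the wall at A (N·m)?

With uniform GJ and both ends fixed, compatibility θ_AC = θ_CB gives T_A·a = T_B·b, together with T_A + T_B = T₀.
T_A = T₀·b/(a+b) = 581.0·1420/1901 = 434.0 N·m; T_B = 147.0 N·m.

434 N·m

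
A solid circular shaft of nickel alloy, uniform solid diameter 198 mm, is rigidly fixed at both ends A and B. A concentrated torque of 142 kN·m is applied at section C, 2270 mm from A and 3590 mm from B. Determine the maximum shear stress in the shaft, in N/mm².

57.1 N/mm²

With uniform GJ and both ends fixed, compatibility θ_AC = θ_CB gives T_A·a = T_B·b, together with T_A + T_B = T₀.
T_A = T₀·b/(a+b) = 142000·3590/5860 = 86990 N·m; T_B = 55010 N·m.
τ in each portion: τ_AC = 5.71×10^7 Pa, τ_CB = 3.61×10^7 Pa; maximum is in AC.
τ_max = T_AC·r/J = 86990·0.0990/1.51×10^-4 = 5.708×10^7 Pa.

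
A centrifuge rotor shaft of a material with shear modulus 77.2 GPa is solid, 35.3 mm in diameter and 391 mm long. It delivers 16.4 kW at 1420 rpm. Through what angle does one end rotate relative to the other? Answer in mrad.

ω = 2π·1420/60 = 148.7 rad/s, so T = P/ω = 16.4×10³ / 148.7 = 110.3 N·m.
J = πd⁴/32 = π(0.0353)⁴/32 = 1.524×10^-7 m⁴.
θ = T·L/(G·J) = 110.3 × 0.391 / (77.2×10⁹ × 1.524×10^-7) = 3.664×10^-3 rad.

3.66 mrad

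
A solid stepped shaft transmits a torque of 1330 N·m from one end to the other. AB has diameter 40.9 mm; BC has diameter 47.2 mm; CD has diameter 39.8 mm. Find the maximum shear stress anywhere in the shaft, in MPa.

Under the same torque, τ_max = 16T/(πd³) is largest where d is smallest — segment CD (d = 39.8 mm).
τ_max = 16·1330/(π·(0.0398)³) = 1.074×10^8 Pa.

107 MPa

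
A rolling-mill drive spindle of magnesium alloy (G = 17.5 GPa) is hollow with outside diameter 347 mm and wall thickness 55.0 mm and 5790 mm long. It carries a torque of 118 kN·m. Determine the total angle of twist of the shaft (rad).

0.0351 rad

J = π(d_o⁴ − d_i⁴)/32 = π(0.347⁴ − 0.237⁴)/32 = 1.114×10^-3 m⁴.
θ = T·L/(G·J) = 118000 × 5.79 / (17.5×10⁹ × 1.114×10^-3) = 0.03506 rad.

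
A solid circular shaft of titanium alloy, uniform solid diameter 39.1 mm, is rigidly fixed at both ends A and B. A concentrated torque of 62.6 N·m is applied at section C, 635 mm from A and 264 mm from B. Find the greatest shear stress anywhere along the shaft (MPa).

3.77 MPa

With uniform GJ and both ends fixed, compatibility θ_AC = θ_CB gives T_A·a = T_B·b, together with T_A + T_B = T₀.
T_A = T₀·b/(a+b) = 62.60·264/899.0 = 18.38 N·m; T_B = 44.22 N·m.
τ in each portion: τ_AC = 1.57×10^6 Pa, τ_CB = 3.77×10^6 Pa; maximum is in CB.
τ_max = T_CB·r/J = 44.22·0.0196/2.29×10^-7 = 3.767×10^6 Pa.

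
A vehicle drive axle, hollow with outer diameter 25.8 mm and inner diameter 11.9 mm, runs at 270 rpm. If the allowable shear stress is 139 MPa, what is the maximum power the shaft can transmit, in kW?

J = π(d_o⁴ − d_i⁴)/32 = π(0.0258⁴ − 0.0119⁴)/32 = 4.153×10^-8 m⁴.
T_max = τ_allow·J/r = 1.39×10^8 × 4.153×10^-8 / 0.0129 = 447.5 N·m.
ω = 2π·270/60 = 28.27 rad/s, so P_max = T_max·ω = 1.265×10^4 W.

12.7 kW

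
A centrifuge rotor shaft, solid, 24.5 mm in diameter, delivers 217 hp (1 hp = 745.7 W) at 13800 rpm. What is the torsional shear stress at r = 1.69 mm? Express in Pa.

ω = 2π·13800/60 = 1445 rad/s, so T = P/ω = 217×745.7 / 1445 = 112.0 N·m.
J = πd⁴/32 = π(0.0245)⁴/32 = 3.537×10^-8 m⁴.
Shear stress varies linearly with radius: τ = T·r/J = 112.0 × 0.00169 / 3.537×10^-8 = 5.350×10^6 Pa.

5.35e6 Pa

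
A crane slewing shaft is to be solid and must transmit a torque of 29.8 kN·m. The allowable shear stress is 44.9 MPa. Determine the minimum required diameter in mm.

150 mm

For a solid shaft τ_max = 16T/(πd³), so d = (16T/(π τ_allow))^(1/3) = (16·29800/(π·4.49×10^7))^(1/3) = 0.1501 m.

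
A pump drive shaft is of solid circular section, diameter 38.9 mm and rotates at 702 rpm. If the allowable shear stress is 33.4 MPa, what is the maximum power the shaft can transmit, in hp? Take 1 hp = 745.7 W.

J = πd⁴/32 = π(0.0389)⁴/32 = 2.248×10^-7 m⁴.
T_max = τ_allow·J/r = 3.34×10^7 × 2.248×10^-7 / 0.0194 = 386.0 N·m.
ω = 2π·702/60 = 73.51 rad/s, so P_max = T_max·ω = 2.838×10^4 W.

38.1 hp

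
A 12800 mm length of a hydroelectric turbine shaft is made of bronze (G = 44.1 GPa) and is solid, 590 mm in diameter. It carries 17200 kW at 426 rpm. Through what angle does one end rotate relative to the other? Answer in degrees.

ω = 2π·426/60 = 44.61 rad/s, so T = P/ω = 17200×10³ / 44.61 = 385600 N·m.
J = πd⁴/32 = π(0.590)⁴/32 = 0.01190 m⁴.
θ = T·L/(G·J) = 385600 × 12.8 / (44.1×10⁹ × 0.01190) = 9.407×10^-3 rad.

0.539°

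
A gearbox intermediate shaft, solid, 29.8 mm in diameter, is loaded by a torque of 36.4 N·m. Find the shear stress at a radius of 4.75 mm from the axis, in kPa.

2230 kPa

J = πd⁴/32 = π(0.0298)⁴/32 = 7.742×10^-8 m⁴.
Shear stress varies linearly with radius: τ = T·r/J = 36.40 × 0.00475 / 7.742×10^-8 = 2.233×10^6 Pa.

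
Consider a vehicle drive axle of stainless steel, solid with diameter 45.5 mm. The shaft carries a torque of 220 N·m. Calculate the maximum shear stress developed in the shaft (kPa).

11900 kPa

J = πd⁴/32 = π(0.0455)⁴/32 = 4.208×10^-7 m⁴.
τ_max = T·r/J = 220.0 × 0.0227 / 4.208×10^-7 = 1.189×10^7 Pa.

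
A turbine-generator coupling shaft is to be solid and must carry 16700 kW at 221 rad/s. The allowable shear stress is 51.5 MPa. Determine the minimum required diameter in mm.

196 mm

ω = 221 rad/s, so T = P/ω = 16700×10³ / 221.0 = 75570 N·m.
For a solid shaft τ_max = 16T/(πd³), so d = (16T/(π τ_allow))^(1/3) = (16·75570/(π·5.15×10^7))^(1/3) = 0.1955 m.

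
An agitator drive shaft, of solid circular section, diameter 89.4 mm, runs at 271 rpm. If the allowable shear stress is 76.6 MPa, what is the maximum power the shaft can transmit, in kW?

J = πd⁴/32 = π(0.0894)⁴/32 = 6.271×10^-6 m⁴.
T_max = τ_allow·J/r = 7.66×10^7 × 6.271×10^-6 / 0.0447 = 10750 N·m.
ω = 2π·271/60 = 28.38 rad/s, so P_max = T_max·ω = 3.050×10^5 W.

305 kW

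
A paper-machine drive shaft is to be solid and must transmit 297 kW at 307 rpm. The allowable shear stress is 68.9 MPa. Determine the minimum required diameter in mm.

ω = 2π·307/60 = 32.15 rad/s, so T = P/ω = 297×10³ / 32.15 = 9238 N·m.
For a solid shaft τ_max = 16T/(πd³), so d = (16T/(π τ_allow))^(1/3) = (16·9238/(π·6.89×10^7))^(1/3) = 0.08806 m.

88.1 mm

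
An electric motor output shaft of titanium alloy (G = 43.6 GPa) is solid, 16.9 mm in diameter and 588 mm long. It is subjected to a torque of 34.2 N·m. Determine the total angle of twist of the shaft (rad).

J = πd⁴/32 = π(0.0169)⁴/32 = 8.008×10^-9 m⁴.
θ = T·L/(G·J) = 34.20 × 0.588 / (43.6×10⁹ × 8.008×10^-9) = 0.05759 rad.

0.0576 rad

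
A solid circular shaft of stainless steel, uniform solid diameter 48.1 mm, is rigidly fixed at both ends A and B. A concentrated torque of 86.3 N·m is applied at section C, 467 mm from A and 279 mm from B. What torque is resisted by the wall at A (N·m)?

With uniform GJ and both ends fixed, compatibility θ_AC = θ_CB gives T_A·a = T_B·b, together with T_A + T_B = T₀.
T_A = T₀·b/(a+b) = 86.30·279/746.0 = 32.28 N·m; T_B = 54.02 N·m.

32.3 N·m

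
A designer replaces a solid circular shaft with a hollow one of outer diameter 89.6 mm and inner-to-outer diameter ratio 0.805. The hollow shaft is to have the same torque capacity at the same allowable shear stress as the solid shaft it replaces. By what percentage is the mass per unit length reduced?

Equal τ_max and T ⇒ the solid shaft needs d_s³ = d_o³(1−k⁴), so d_s = 89.6·(1−0.805⁴)^(1/3) = 74.73 mm.
Area ratio A_h/A_s = d_o²(1−k²)/d_s² = (1−k²)/(1−k⁴)^(2/3) = 0.5061.
Mass saving = 1 − 0.5061 = 49.4 %.

49.4 %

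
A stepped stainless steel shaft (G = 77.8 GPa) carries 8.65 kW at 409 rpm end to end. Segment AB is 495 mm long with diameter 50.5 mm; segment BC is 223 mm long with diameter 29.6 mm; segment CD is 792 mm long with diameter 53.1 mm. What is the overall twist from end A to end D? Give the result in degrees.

0.706°

ω = 2π·409/60 = 42.83 rad/s, so T = P/ω = 8.65×10³ / 42.83 = 202.0 N·m.
J_AB = π(0.0505)⁴/32 = 6.39×10^-7 m⁴; J_BC = π(0.0296)⁴/32 = 7.54×10^-8 m⁴; J_CD = π(0.0531)⁴/32 = 7.81×10^-7 m⁴.
θ = (T/G)·Σ L_i/J_i = (202.0/77.8×10⁹)·(0.495/6.39×10^-7 + 0.223/7.54×10^-8 + 0.792/7.81×10^-7) = 0.01233 rad.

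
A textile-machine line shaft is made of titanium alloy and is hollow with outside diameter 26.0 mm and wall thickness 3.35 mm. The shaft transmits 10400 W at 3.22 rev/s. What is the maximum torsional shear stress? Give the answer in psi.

ω = 2π·3.22 = 20.23 rad/s, so T = P/ω = 10400 / 20.23 = 514.0 N·m.
J = π(d_o⁴ − d_i⁴)/32 = π(0.0260⁴ − 0.0193⁴)/32 = 3.124×10^-8 m⁴.
τ_max = T·r/J = 514.0 × 0.0130 / 3.124×10^-8 = 2.139×10^8 Pa.

31000 psi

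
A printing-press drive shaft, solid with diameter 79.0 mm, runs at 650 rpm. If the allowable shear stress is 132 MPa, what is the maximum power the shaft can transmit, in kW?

J = πd⁴/32 = π(0.0790)⁴/32 = 3.824×10^-6 m⁴.
T_max = τ_allow·J/r = 1.32×10^8 × 3.824×10^-6 / 0.0395 = 12780 N·m.
ω = 2π·650/60 = 68.07 rad/s, so P_max = T_max·ω = 8.698×10^5 W.

870 kW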